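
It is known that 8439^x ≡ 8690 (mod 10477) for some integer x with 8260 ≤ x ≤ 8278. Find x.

Compute 8439^8260 mod 10477 = 7004, then multiply by 8439 repeatedly:
  8439^8260=7004  8439^8261=5999  8439^8262=697  8439^8263=4386  8439^8264=8690
Found 8690 at exponent 8264.

8264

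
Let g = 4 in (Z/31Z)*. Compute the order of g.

The order of 4 must divide p − 1 = 30 = 2 · 3 · 5.
Divisors: 1, 2, 3, 5, 6, 10, 15, 30.
Check each in increasing order: 4^1 ≡ 4;  4^2 ≡ 16;  4^3 ≡ 2;  4^5 ≡ 1.
Smallest exponent giving 1 is 5.

5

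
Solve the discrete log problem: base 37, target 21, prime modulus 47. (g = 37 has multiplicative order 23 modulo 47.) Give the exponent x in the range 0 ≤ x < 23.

10

Successive powers of 37 modulo 47:
  37^0=1  37^1=37  37^2=6  37^3=34  37^4=36  37^5=16
  37^6=28  37^7=2  37^8=27  37^9=12  37^10=21
So 37^10 ≡ 21 (mod 47), giving x = 10.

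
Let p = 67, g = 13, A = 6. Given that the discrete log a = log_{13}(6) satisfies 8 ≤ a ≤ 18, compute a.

Compute 13^8 mod 67 = 26, then multiply by 13 repeatedly:
  13^8=26  13^9=3  13^10=39  13^11=38  13^12=25
  13^13=57  13^14=4  13^15=52  13^16=6
Found 6 at exponent 16.

16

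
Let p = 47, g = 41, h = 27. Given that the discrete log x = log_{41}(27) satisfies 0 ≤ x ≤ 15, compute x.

Compute 41^0 mod 47 = 1, then multiply by 41 repeatedly:
  41^0=1  41^1=41  41^2=36  41^3=19  41^4=27
Found 27 at exponent 4.

4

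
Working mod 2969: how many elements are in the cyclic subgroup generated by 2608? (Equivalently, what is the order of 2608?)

The order of 2608 must divide p − 1 = 2968 = 2^3 · 7 · 53.
Divisors: 1, 2, 4, 7, 8, 14, 28, 53, 56, 106, 212, 371, 424, 742, 1484, 2968.
Check each in increasing order: 2608^1 ≡ 2608;  2608^2 ≡ 2654;  2608^4 ≡ 1248;  2608^7 ≡ 1089;  2608^8 ≡ 1748;  2608^14 ≡ 1290;  2608^28 ≡ 1460;  2608^53 ≡ 2520;  2608^56 ≡ 2827;  2608^106 ≡ 2678;  2608^212 ≡ 1549;  2608^371 ≡ 2968;  2608^424 ≡ 449;  2608^742 ≡ 1.
Smallest exponent giving 1 is 742.

742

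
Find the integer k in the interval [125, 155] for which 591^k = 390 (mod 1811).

127

Compute 591^125 mod 1811 = 627, then multiply by 591 repeatedly:
  591^125=627  591^126=1113  591^127=390
Found 390 at exponent 127.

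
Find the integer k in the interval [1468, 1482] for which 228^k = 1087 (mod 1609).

Compute 228^1468 mod 1609 = 1109, then multiply by 228 repeatedly:
  228^1468=1109  228^1469=239  228^1470=1395  228^1471=1087
Found 1087 at exponent 1471.

1471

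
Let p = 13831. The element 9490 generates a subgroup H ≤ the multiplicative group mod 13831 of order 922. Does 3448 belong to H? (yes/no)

yes

3448 ∈ ⟨9490⟩ iff 3448^922 ≡ 1 (mod 13831), since |⟨9490⟩| = 922.
3448^922 mod 13831 = 1.
Since 1 = 1, 3448 lies in the subgroup.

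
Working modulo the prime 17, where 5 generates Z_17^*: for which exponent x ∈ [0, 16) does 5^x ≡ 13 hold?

Successive powers of 5 modulo 17:
  5^0=1  5^1=5  5^2=8  5^3=6  5^4=13
So 5^4 ≡ 13 (mod 17), giving x = 4.

4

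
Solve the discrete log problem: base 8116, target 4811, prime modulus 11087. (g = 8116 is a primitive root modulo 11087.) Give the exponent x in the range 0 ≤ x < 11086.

Baby-step giant-step with m = ceil(sqrt(11086)) = 106.
Baby table (8116^j mod 11087 for j=0..105):
  0:1  1:8116  2:1589  3:2143  4:8172  5:1518  6:2431  7:6223
  8:4583  9:9830  10:9315  11:9374  12:390  13:5445  14:9925  15:4245
  16:5111  17:4409  18:5695  19:10004  20:2363  21:8685  22:7401  23:8237
  24:7969  25:5933  26:1387  27:3587  28:8717  29:1025  30:3650  31:10023
  32:1349  33:5615  34:3770  35:8287  36:3550  37:7774  38:8754  39:1968
  40:7008  41:618  42:4364  43:6346  44:5021  45:5711  46:6816  47:5613
  48:9712  49:5109  50:10351  51:2517  52:5718  53:8193  54:5649  55:2539
  56:6878  57:9890  58:8447  59:4931  60:7013  61:7937  62:1222  63:5974
  64:1533  65:2214  66:7884  67:3467  68:10453  69:9911  70:1491  71:5039
  72:7668  73:2157  74:10926  75:1590  76:10259  77:9761  78:3661  79:10603
  80:7741  81:7014  82:4966  83:2811  84:8117  85:9705  86:3732  87:10315
  88:9690  89:3949  90:8654  91:10806  92:3326  93:8058  94:7602  95:9764
  96:5835  97:4283  98:3083  99:9356  100:9520  101:10104  102:4612  103:1280
  104:11048  105:4999
Giant step factor: 8116^(-106) ≡ 229 (mod 11087).
Scan 4811·229^i mod 11087 for i = 0, 1, …:
  i=0: 4811   i=1: 4106   i=2: 8966   i=3: 2119
  i=4: 8510   i=5: 8565   i=6: 10073   i=7: 621
  i=8: 9165   i=9: 3342   i=10: 315   i=11: 5613
Match at i=11, j=47: x = 11·106 + 47 = 1213.

1213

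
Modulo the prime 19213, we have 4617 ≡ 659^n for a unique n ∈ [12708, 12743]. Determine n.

12734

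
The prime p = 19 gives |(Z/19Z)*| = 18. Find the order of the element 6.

9

The order of 6 must divide p − 1 = 18 = 2 · 3^2.
Divisors: 1, 2, 3, 6, 9, 18.
Check each in increasing order: 6^1 ≡ 6;  6^2 ≡ 17;  6^3 ≡ 7;  6^6 ≡ 11;  6^9 ≡ 1.
Smallest exponent giving 1 is 9.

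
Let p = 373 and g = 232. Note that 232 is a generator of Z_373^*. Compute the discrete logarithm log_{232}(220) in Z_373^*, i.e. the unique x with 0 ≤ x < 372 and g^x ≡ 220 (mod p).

Baby-step giant-step with m = ceil(sqrt(372)) = 20.
Baby table (232^j mod 373 for j=0..19):
  0:1  1:232  2:112  3:247  4:235  5:62  6:210  7:230
  8:21  9:23  10:114  11:338  12:86  13:183  14:307  15:354
  16:68  17:110  18:156  19:11
Giant step factor: 232^(-20) ≡ 177 (mod 373).
Scan 220·177^i mod 373 for i = 0, 1, …:
  i=0: 220   i=1: 148   i=2: 86
Match at i=2, j=12: x = 2·20 + 12 = 52.

52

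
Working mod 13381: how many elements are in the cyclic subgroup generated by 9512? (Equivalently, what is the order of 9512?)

13380

The order of 9512 must divide p − 1 = 13380 = 2^2 · 3 · 5 · 223.
Divisors: 1, 2, 3, 4, 5, 6, 10, 12, 15, 20, 30, 60, 223, 446, 669, 892, 1115, 1338, 2230, 2676, 3345, 4460, 6690, 13380.
Check each in increasing order: 9512^1 ≡ 9512;  9512^2 ≡ 9203;  9512^3 ≡ 434;  9512^4 ≡ 6860;  9512^5 ≡ 6564;  9512^6 ≡ 1022;  9512^10 ≡ 12657;  9512^12 ≡ 766;  9512^15 ≡ 11300;  9512^20 ≡ 2317;  9512^30 ≡ 8498;  9512^60 ≡ 12128;  9512^223 ≡ 6906;  9512^446 ≡ 2952;  9512^669 ≡ 7249;  9512^892 ≡ 3273;  9512^1115 ≡ 2829;  9512^1338 ≡ 814;  9512^2230 ≡ 1403;  9512^2676 ≡ 6927;  9512^3345 ≡ 8311;  9512^4460 ≡ 1402;  9512^6690 ≡ 13380;  9512^13380 ≡ 1.
Smallest exponent giving 1 is 13380.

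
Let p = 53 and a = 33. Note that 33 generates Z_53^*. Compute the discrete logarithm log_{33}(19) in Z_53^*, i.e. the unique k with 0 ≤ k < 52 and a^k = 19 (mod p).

31

Baby-step giant-step with m = ceil(sqrt(52)) = 8.
Baby table (33^j mod 53 for j=0..7):
  0:1  1:33  2:29  3:3  4:46  5:34  6:9  7:32
Giant step factor: 33^(-8) ≡ 13 (mod 53).
Scan 19·13^i mod 53 for i = 0, 1, …:
  i=0: 19   i=1: 35   i=2: 31   i=3: 32
Match at i=3, j=7: k = 3·8 + 7 = 31.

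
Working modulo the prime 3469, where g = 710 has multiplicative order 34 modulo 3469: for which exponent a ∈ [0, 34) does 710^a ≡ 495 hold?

Successive powers of 710 modulo 3469:
  710^0=1  710^1=710  710^2=1095  710^3=394  710^4=2220  710^5=1274
  710^6=2600  710^7=492  710^8=2420  710^9=1045  710^10=3053  710^11=2974
  710^12=2388  710^13=2608  710^14=2703  710^15=773  710^16=728  710^17=3468
  710^18=2759  710^19=2374  710^20=3075  710^21=1249  710^22=2195  710^23=869
  710^24=2977  710^25=1049  710^26=2424  710^27=416  710^28=495
So 710^28 ≡ 495 (mod 3469), giving a = 28.

28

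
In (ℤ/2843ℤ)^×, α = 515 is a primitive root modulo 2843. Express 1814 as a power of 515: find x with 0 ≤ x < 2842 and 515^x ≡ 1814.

1860

Baby-step giant-step with m = ceil(sqrt(2842)) = 54.
Baby table (515^j mod 2843 for j=0..53):
  0:1  1:515  2:826  3:1783  4:2799  5:84  6:615  7:1152
  8:1936  9:1990  10:1370  11:486  12:106  13:573  14:2266  15:1360
  16:1022  17:375  18:2644  19:2706  20:520  21:558  22:227  23:342
  24:2707  25:1035  26:1384  27:2010  28:298  29:2791  30:1650  31:2536
  32:1103  33:2288  34:1318  35:2136  36:2642  37:1676  38:1711  39:2678
  40:315  41:174  42:1477  43:1574  44:355  45:873  46:401  47:1819
  48:1438  49:1390  50:2257  51:2411  52:2117  53:1386
Giant step factor: 515^(-54) ≡ 2107 (mod 2843).
Scan 1814·2107^i mod 2843 for i = 0, 1, …:
  i=0: 1814   i=1: 1106   i=2: 1925   i=3: 1857
  i=4: 731   i=5: 2154   i=6: 1050   i=7: 496
  i=8: 1691   i=9: 658     …   i=33: 1638
  i=34: 2707
Match at i=34, j=24: x = 34·54 + 24 = 1860.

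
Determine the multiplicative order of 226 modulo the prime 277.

The order of 226 must divide p − 1 = 276 = 2^2 · 3 · 23.
Divisors: 1, 2, 3, 4, 6, 12, 23, 46, 69, 92, 138, 276.
Check each in increasing order: 226^1 ≡ 226;  226^2 ≡ 108;  226^3 ≡ 32;  226^4 ≡ 30;  226^6 ≡ 193;  226^12 ≡ 131;  226^23 ≡ 60;  226^46 ≡ 276;  226^69 ≡ 217;  226^92 ≡ 1.
Smallest exponent giving 1 is 92.

92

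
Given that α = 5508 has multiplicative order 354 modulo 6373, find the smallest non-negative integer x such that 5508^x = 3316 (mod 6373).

68

Baby-step giant-step with m = ceil(sqrt(354)) = 19.
Baby table (5508^j mod 6373 for j=0..18):
  0:1  1:5508  2:2584  3:1763  4:4525  5:5270  6:4518  7:4952
  8:5549  9:5357  10:5739  11:332  12:5978  13:3906  14:5373  15:4645
  16:3438  17:2321  18:6203
Giant step factor: 5508^(-19) ≡ 4614 (mod 6373).
Scan 3316·4614^i mod 6373 for i = 0, 1, …:
  i=0: 3316   i=1: 4824   i=2: 3420   i=3: 332
Match at i=3, j=11: x = 3·19 + 11 = 68.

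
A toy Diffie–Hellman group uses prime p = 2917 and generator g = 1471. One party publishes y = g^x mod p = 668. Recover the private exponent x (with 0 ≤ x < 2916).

2323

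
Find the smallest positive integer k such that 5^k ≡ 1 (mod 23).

The order of 5 must divide p − 1 = 22 = 2 · 11.
Divisors: 1, 2, 11, 22.
Check each in increasing order: 5^1 ≡ 5;  5^2 ≡ 2;  5^11 ≡ 22;  5^22 ≡ 1.
Smallest exponent giving 1 is 22.

22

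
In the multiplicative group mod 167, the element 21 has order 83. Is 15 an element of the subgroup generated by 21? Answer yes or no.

15 ∈ ⟨21⟩ iff 15^83 ≡ 1 (mod 167), since |⟨21⟩| = 83.
15^83 mod 167 = 166.
Since 166 ≠ 1, 15 does not lie in the subgroup.

no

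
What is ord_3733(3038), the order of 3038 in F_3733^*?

The order of 3038 must divide p − 1 = 3732 = 2^2 · 3 · 311.
Divisors: 1, 2, 3, 4, 6, 12, 311, 622, 933, 1244, 1866, 3732.
Check each in increasing order: 3038^1 ≡ 3038;  3038^2 ≡ 1468;  3038^3 ≡ 2582;  3038^4 ≡ 1083;  3038^6 ≡ 3319;  3038^12 ≡ 3411;  3038^311 ≡ 949;  3038^622 ≡ 948;  3038^933 ≡ 3732;  3038^1244 ≡ 2784;  3038^1866 ≡ 1.
Smallest exponent giving 1 is 1866.

1866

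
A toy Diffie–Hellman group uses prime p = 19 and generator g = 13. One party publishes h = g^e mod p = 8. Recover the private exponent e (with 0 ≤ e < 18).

15

Successive powers of 13 modulo 19:
  13^0=1  13^1=13  13^2=17  13^3=12  13^4=4  13^5=14
  13^6=11  13^7=10  13^8=16  13^9=18  13^10=6  13^11=2
  13^12=7  13^13=15  13^14=5  13^15=8
So 13^15 ≡ 8 (mod 19), giving e = 15.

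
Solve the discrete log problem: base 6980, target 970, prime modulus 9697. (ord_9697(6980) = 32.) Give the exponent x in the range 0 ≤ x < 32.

13

Successive powers of 6980 modulo 9697:
  6980^0=1  6980^1=6980  6980^2=2672  6980^3=3229  6980^4=2592  6980^5=7255
  6980^6=2166  6980^7=1057  6980^8=8140  6980^9=2477  6980^10=9406  6980^11=5190
  6980^12=7905  6980^13=970
So 6980^13 ≡ 970 (mod 9697), giving x = 13.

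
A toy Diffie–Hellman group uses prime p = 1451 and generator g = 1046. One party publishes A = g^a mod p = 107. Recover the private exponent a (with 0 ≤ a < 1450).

218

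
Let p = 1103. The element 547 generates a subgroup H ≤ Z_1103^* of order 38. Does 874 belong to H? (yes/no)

874 ∈ ⟨547⟩ iff 874^38 ≡ 1 (mod 1103), since |⟨547⟩| = 38.
874^38 mod 1103 = 1.
Since 1 = 1, 874 lies in the subgroup.

yes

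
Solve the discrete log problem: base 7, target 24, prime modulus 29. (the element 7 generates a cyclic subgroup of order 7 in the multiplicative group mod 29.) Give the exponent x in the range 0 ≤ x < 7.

3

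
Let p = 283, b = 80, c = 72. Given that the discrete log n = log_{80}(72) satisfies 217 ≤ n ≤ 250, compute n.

Compute 80^217 mod 283 = 72, then multiply by 80 repeatedly:
  80^217=72
Found 72 at exponent 217.

217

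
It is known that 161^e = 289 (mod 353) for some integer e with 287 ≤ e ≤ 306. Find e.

296

Compute 161^287 mod 353 = 224, then multiply by 161 repeatedly:
  161^287=224  161^288=58  161^289=160  161^290=344  161^291=316
  161^292=44  161^293=24  161^294=334  161^295=118  161^296=289
Found 289 at exponent 296.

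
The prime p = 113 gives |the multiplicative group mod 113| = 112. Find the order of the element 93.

112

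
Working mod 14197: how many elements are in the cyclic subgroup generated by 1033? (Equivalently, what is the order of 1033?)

The order of 1033 must divide p − 1 = 14196 = 2^2 · 3 · 7 · 13^2.
Divisors: 1, 2, 3, 4, 6, 7, 12, 13, 14, 21, 26, 28, 39, 42, 52, 78, 84, 91, 156, 169, 182, 273, 338, 364, 507, 546, 676, 1014, 1092, 1183, 2028, 2366, 3549, 4732, 7098, 14196.
Check each in increasing order: 1033^1 ≡ 1033;  1033^2 ≡ 2314;  1033^3 ≡ 5266;  1033^4 ≡ 2327;  1033^6 ≡ 4015;  1033^7 ≡ 1971;  1033^12 ≡ 6630;  1033^13 ≡ 5836;  1033^14 ≡ 9060;  1033^21 ≡ 11631;  1033^26 ≡ 293;  1033^28 ≡ 10743;  1033^39 ≡ 6308;  1033^42 ≡ 11145;  1033^52 ≡ 667;  1033^78 ≡ 10870;  1033^84 ≡ 1472;  1033^91 ≡ 5124;  1033^156 ≡ 9466;  1033^169 ≡ 3049;  1033^182 ≡ 5123;  1033^273 ≡ 14196;  1033^338 ≡ 11563;  1033^364 ≡ 9073;  1033^507 ≡ 4436;  1033^546 ≡ 1.
Smallest exponent giving 1 is 546.

546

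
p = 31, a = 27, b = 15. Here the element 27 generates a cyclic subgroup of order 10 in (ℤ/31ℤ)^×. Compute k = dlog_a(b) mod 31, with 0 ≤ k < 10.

7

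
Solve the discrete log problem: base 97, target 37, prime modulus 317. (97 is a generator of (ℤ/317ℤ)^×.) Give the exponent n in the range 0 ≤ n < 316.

238

Baby-step giant-step with m = ceil(sqrt(316)) = 18.
Baby table (97^j mod 317 for j=0..17):
  0:1  1:97  2:216  3:30  4:57  5:140  6:266  7:125
  8:79  9:55  10:263  11:151  12:65  13:282  14:92  15:48
  16:218  17:224
Giant step factor: 97^(-18) ≡ 94 (mod 317).
Scan 37·94^i mod 317 for i = 0, 1, …:
  i=0: 37   i=1: 308   i=2: 105   i=3: 43
  i=4: 238   i=5: 182   i=6: 307   i=7: 11
  i=8: 83   i=9: 194   i=10: 167   i=11: 165
  i=12: 294   i=13: 57
Match at i=13, j=4: n = 13·18 + 4 = 238.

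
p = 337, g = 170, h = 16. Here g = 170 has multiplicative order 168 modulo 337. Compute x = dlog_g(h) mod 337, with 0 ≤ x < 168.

Baby-step giant-step with m = ceil(sqrt(168)) = 13.
Baby table (170^j mod 337 for j=0..12):
  0:1  1:170  2:255  3:214  4:321  5:313  6:301  7:283
  8:256  9:47  10:239  11:190  12:285
Giant step factor: 170^(-13) ≡ 108 (mod 337).
Scan 16·108^i mod 337 for i = 0, 1, …:
  i=0: 16   i=1: 43   i=2: 263   i=3: 96
  i=4: 258   i=5: 230   i=6: 239
Match at i=6, j=10: x = 6·13 + 10 = 88.

88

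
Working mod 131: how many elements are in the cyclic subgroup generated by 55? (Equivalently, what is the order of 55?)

65

The order of 55 must divide p − 1 = 130 = 2 · 5 · 13.
Divisors: 1, 2, 5, 10, 13, 26, 65, 130.
Check each in increasing order: 55^1 ≡ 55;  55^2 ≡ 12;  55^5 ≡ 60;  55^10 ≡ 63;  55^13 ≡ 53;  55^26 ≡ 58;  55^65 ≡ 1.
Smallest exponent giving 1 is 65.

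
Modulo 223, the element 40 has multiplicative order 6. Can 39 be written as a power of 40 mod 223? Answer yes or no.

⟨40⟩ has order 6; its elements mod 223 are {1, 39, 40, 183, 184, 222}.
39 is in this set.

yes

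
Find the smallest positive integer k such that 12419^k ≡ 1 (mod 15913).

The order of 12419 must divide p − 1 = 15912 = 2^3 · 3^2 · 13 · 17.
Divisors: 1, 2, 3, 4, 6, 8, 9, 12, 13, 17, 18, 24, 26, 34, 36, 39, 51, 52, 68, 72, 78, 102, 104, 117, 136, 153, 156, 204, 221, 234, 306, 312, 408, 442, 468, 612, 663, 884, 936, 1224, 1326, 1768, 1989, 2652, 3978, 5304, 7956, 15912.
Check each in increasing order: 12419^1 ≡ 12419;  12419^2 ≡ 2765;  12419^3 ≡ 14194;  12419^4 ≡ 6985;  12419^6 ≡ 11056;  12419^8 ≡ 967;  12419^9 ≡ 10771;  12419^12 ≡ 7383;  12419^13 ≡ 14684;  12419^17 ≡ 8455;  12419^18 ≡ 8671;  12419^24 ≡ 6664;  12419^26 ≡ 14619;  12419^34 ≡ 5829;  12419^36 ≡ 13229;  12419^39 ≡ 14939;  12419^51 ≡ 1634;  12419^52 ≡ 3571;  12419^68 ≡ 2986;  12419^72 ≡ 11180;  12419^78 ≡ 9809;  12419^102 ≡ 12485;  12419^104 ≡ 5728;  12419^117 ≡ 9747;  12419^136 ≡ 4916;  12419^153 ≡ 24;  12419^156 ≡ 6483;  12419^204 ≡ 7390;  12419^221 ≡ 8012;  12419^234 ≡ 3399;  12419^306 ≡ 576;  12419^312 ≡ 3056;  12419^408 ≡ 14597;  12419^442 ≡ 15015;  12419^468 ≡ 363;  12419^612 ≡ 13516;  12419^663 ≡ 13813;  12419^884 ≡ 10754;  12419^936 ≡ 4465;  12419^1224 ≡ 1016;  12419^1326 ≡ 2099;  12419^1768 ≡ 8745;  12419^1989 ≡ 1.
Smallest exponent giving 1 is 1989.

1989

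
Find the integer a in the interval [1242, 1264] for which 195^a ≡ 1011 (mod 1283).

Compute 195^1242 mod 1283 = 860, then multiply by 195 repeatedly:
  195^1242=860  195^1243=910  195^1244=396  195^1245=240  195^1246=612
  195^1247=21  195^1248=246  195^1249=499  195^1250=1080  195^1251=188
  195^1252=736  195^1253=1107  195^1254=321  195^1255=1011
Found 1011 at exponent 1255.

1255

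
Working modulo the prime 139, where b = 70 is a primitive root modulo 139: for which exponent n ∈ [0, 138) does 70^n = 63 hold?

6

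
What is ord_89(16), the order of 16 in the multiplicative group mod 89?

The order of 16 must divide p − 1 = 88 = 2^3 · 11.
Divisors: 1, 2, 4, 8, 11, 22, 44, 88.
Check each in increasing order: 16^1 ≡ 16;  16^2 ≡ 78;  16^4 ≡ 32;  16^8 ≡ 45;  16^11 ≡ 1.
Smallest exponent giving 1 is 11.

11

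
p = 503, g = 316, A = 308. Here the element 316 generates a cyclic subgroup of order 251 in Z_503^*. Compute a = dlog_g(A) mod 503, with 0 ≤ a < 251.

Baby-step giant-step with m = ceil(sqrt(251)) = 16.
Baby table (316^j mod 503 for j=0..15):
  0:1  1:316  2:262  3:300  4:236  5:132  6:466  7:380
  8:366  9:469  10:322  11:146  12:363  13:24  14:39  15:252
Giant step factor: 316^(-16) ≡ 156 (mod 503).
Scan 308·156^i mod 503 for i = 0, 1, …:
  i=0: 308   i=1: 263   i=2: 285   i=3: 196
  i=4: 396   i=5: 410   i=6: 79   i=7: 252
Match at i=7, j=15: a = 7·16 + 15 = 127.

127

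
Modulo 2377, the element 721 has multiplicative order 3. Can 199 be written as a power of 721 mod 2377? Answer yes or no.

no

⟨721⟩ has order 3; its elements mod 2377 are {1, 721, 1655}.
199 is not in this set.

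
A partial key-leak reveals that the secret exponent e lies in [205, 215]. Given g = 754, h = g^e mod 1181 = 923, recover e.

215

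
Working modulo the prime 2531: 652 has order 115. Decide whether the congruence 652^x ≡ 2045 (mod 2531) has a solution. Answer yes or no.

no

2045 ∈ ⟨652⟩ iff 2045^115 ≡ 1 (mod 2531), since |⟨652⟩| = 115.
2045^115 mod 2531 = 1055.
Since 1055 ≠ 1, 2045 does not lie in the subgroup.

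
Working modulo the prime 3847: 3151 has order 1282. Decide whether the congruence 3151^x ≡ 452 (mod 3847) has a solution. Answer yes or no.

452 ∈ ⟨3151⟩ iff 452^1282 ≡ 1 (mod 3847), since |⟨3151⟩| = 1282.
452^1282 mod 3847 = 1.
Since 1 = 1, 452 lies in the subgroup.

yes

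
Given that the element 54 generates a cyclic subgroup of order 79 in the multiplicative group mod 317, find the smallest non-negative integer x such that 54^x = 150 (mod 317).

Baby-step giant-step with m = ceil(sqrt(79)) = 9.
Baby table (54^j mod 317 for j=0..8):
  0:1  1:54  2:63  3:232  4:165  5:34  6:251  7:240
  8:280
Giant step factor: 54^(-9) ≡ 175 (mod 317).
Scan 150·175^i mod 317 for i = 0, 1, …:
  i=0: 150   i=1: 256   i=2: 103   i=3: 273
  i=4: 225   i=5: 67   i=6: 313   i=7: 251
Match at i=7, j=6: x = 7·9 + 6 = 69.

69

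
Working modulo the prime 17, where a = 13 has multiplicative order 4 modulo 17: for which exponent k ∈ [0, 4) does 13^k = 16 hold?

2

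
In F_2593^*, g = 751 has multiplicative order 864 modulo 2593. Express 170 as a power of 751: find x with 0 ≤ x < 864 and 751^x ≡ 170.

517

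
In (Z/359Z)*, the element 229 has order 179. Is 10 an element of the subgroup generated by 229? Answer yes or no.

yes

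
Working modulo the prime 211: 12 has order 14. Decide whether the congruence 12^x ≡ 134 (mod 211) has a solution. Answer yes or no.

134 ∈ ⟨12⟩ iff 134^14 ≡ 1 (mod 211), since |⟨12⟩| = 14.
134^14 mod 211 = 137.
Since 137 ≠ 1, 134 does not lie in the subgroup.

no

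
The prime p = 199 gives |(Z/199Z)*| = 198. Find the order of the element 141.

The order of 141 must divide p − 1 = 198 = 2 · 3^2 · 11.
Divisors: 1, 2, 3, 6, 9, 11, 18, 22, 33, 66, 99, 198.
Check each in increasing order: 141^1 ≡ 141;  141^2 ≡ 180;  141^3 ≡ 107;  141^6 ≡ 106;  141^9 ≡ 198;  141^11 ≡ 19;  141^18 ≡ 1.
Smallest exponent giving 1 is 18.

18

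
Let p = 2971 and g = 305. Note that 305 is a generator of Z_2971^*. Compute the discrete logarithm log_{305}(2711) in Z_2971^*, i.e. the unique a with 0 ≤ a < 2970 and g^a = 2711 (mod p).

176

Baby-step giant-step with m = ceil(sqrt(2970)) = 55.
Baby table (305^j mod 2971 for j=0..54):
  0:1  1:305  2:924  3:2546  4:1099  5:2443  6:2365  7:2343
  8:1575  9:2044  10:2481  11:2071  12:1803  13:280  14:2212  15:243
  16:2811  17:1707  18:710  19:2638  20:2420  21:1292  22:1888  23:2437
  24:535  25:2741  26:1154  27:1392  28:2678  29:2736  30:2600  31:2714
  32:1832  33:212  34:2269  35:2773  36:2001  37:1250  38:962  39:2252
  40:559  41:1148  42:2533  43:105  44:2315  45:1948  46:2911  47:2497
  48:1009  49:1732  50:2393  51:1970  52:708  53:2028  54:572
Giant step factor: 305^(-55) ≡ 1197 (mod 2971).
Scan 2711·1197^i mod 2971 for i = 0, 1, …:
  i=0: 2711   i=1: 735   i=2: 379   i=3: 2071
Match at i=3, j=11: a = 3·55 + 11 = 176.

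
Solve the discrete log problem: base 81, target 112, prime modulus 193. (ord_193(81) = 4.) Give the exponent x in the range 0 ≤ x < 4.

Successive powers of 81 modulo 193:
  81^0=1  81^1=81  81^2=192  81^3=112
So 81^3 ≡ 112 (mod 193), giving x = 3.

3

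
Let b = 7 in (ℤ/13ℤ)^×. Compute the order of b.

The order of 7 must divide p − 1 = 12 = 2^2 · 3.
Divisors: 1, 2, 3, 4, 6, 12.
Check each in increasing order: 7^1 ≡ 7;  7^2 ≡ 10;  7^3 ≡ 5;  7^4 ≡ 9;  7^6 ≡ 12;  7^12 ≡ 1.
Smallest exponent giving 1 is 12.

12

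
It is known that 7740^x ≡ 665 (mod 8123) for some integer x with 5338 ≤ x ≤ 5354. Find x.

5343

Compute 7740^5338 mod 8123 = 6563, then multiply by 7740 repeatedly:
  7740^5338=6563  7740^5339=4501  7740^5340=6316  7740^5341=1626  7740^5342=2713
  7740^5343=665
Found 665 at exponent 5343.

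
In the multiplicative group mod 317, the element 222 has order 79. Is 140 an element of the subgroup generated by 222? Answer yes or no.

no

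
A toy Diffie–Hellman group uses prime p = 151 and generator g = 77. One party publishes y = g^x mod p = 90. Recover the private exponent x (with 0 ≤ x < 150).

Successive powers of 77 modulo 151:
  77^0=1  77^1=77  77^2=40  77^3=60  77^4=90
So 77^4 ≡ 90 (mod 151), giving x = 4.

4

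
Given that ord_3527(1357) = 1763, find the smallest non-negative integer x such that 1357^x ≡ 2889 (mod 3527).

1577

Baby-step giant-step with m = ceil(sqrt(1763)) = 42.
Baby table (1357^j mod 3527 for j=0..41):
  0:1  1:1357  2:355  3:2063  4:2580  5:2276  6:2407  7:297
  8:951  9:3152  10:2540  11:901  12:2315  13:2425  14:34  15:287
  16:1489  17:3129  18:3072  19:3317  20:717  21:3044  22:591  23:1358
  24:1712  25:2418  26:1116  27:1329  28:1156  29:2704  30:1248  31:576
  32:2165  33:3441  34:3216  35:1213  36:2459  37:321  38:1776  39:1091
  40:2674  41:2862
Giant step factor: 1357^(-42) ≡ 3367 (mod 3527).
Scan 2889·3367^i mod 3527 for i = 0, 1, …:
  i=0: 2889   i=1: 3324   i=2: 737   i=3: 1998
  i=4: 1277   i=5: 246   i=6: 2964   i=7: 1905
  i=8: 2049   i=9: 171     …   i=36: 741
  i=37: 1358
Match at i=37, j=23: x = 37·42 + 23 = 1577.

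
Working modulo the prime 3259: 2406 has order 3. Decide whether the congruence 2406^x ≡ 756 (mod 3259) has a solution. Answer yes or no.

no

756 ∈ ⟨2406⟩ iff 756^3 ≡ 1 (mod 3259), since |⟨2406⟩| = 3.
756^3 mod 3259 = 2996.
Since 2996 ≠ 1, 756 does not lie in the subgroup.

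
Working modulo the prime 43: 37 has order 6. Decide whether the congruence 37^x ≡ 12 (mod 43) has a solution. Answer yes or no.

12 ∈ ⟨37⟩ iff 12^6 ≡ 1 (mod 43), since |⟨37⟩| = 6.
12^6 mod 43 = 21.
Since 21 ≠ 1, 12 does not lie in the subgroup.

no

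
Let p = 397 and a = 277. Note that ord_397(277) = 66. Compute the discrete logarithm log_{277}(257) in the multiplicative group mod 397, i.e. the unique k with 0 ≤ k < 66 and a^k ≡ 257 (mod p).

53

Baby-step giant-step with m = ceil(sqrt(66)) = 9.
Baby table (277^j mod 397 for j=0..8):
  0:1  1:277  2:108  3:141  4:151  5:142  6:31  7:250
  8:172
Giant step factor: 277^(-9) ≡ 298 (mod 397).
Scan 257·298^i mod 397 for i = 0, 1, …:
  i=0: 257   i=1: 362   i=2: 289   i=3: 370
  i=4: 291   i=5: 172
Match at i=5, j=8: k = 5·9 + 8 = 53.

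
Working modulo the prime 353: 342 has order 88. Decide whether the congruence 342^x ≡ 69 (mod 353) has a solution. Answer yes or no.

no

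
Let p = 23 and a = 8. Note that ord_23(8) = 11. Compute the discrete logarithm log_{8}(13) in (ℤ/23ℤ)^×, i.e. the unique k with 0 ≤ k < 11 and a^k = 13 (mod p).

6

Successive powers of 8 modulo 23:
  8^0=1  8^1=8  8^2=18  8^3=6  8^4=2  8^5=16
  8^6=13
So 8^6 ≡ 13 (mod 23), giving k = 6.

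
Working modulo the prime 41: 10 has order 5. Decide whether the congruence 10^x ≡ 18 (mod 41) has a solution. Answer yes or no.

⟨10⟩ has order 5; its elements mod 41 are {1, 10, 16, 18, 37}.
18 is in this set.

yes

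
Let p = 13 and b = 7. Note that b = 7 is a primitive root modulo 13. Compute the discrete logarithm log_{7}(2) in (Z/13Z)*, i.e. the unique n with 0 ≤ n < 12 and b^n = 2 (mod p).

11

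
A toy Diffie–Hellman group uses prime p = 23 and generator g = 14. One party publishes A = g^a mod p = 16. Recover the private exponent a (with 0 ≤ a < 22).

Successive powers of 14 modulo 23:
  14^0=1  14^1=14  14^2=12  14^3=7  14^4=6  14^5=15
  14^6=3  14^7=19  14^8=13  14^9=21  14^10=18  14^11=22
  14^12=9  14^13=11  14^14=16
So 14^14 ≡ 16 (mod 23), giving a = 14.

14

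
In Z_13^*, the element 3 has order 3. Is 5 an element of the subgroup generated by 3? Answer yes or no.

no

⟨3⟩ has order 3; its elements mod 13 are {1, 3, 9}.
5 is not in this set.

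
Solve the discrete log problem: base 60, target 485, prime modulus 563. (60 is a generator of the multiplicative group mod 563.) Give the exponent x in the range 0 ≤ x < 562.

Baby-step giant-step with m = ceil(sqrt(562)) = 24.
Baby table (60^j mod 563 for j=0..23):
  0:1  1:60  2:222  3:371  4:303  5:164  6:269  7:376
  8:40  9:148  10:435  11:202  12:297  13:367  14:63  15:402
  16:474  17:290  18:510  19:198  20:57  21:42  22:268  23:316
Giant step factor: 60^(-24) ≡ 232 (mod 563).
Scan 485·232^i mod 563 for i = 0, 1, …:
  i=0: 485   i=1: 483   i=2: 19   i=3: 467
  i=4: 248   i=5: 110   i=6: 185   i=7: 132
  i=8: 222
Match at i=8, j=2: x = 8·24 + 2 = 194.

194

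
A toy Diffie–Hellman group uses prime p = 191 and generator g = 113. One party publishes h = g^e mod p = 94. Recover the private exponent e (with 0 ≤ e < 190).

Baby-step giant-step with m = ceil(sqrt(190)) = 14.
Baby table (113^j mod 191 for j=0..13):
  0:1  1:113  2:163  3:83  4:20  5:159  6:13  7:132
  8:18  9:124  10:69  11:157  12:169  13:188
Giant step factor: 113^(-14) ≡ 40 (mod 191).
Scan 94·40^i mod 191 for i = 0, 1, …:
  i=0: 94   i=1: 131   i=2: 83
Match at i=2, j=3: e = 2·14 + 3 = 31.

31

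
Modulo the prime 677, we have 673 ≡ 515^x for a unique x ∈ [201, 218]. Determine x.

Compute 515^201 mod 677 = 423, then multiply by 515 repeatedly:
  515^201=423  515^202=528  515^203=443  515^204=673
Found 673 at exponent 204.

204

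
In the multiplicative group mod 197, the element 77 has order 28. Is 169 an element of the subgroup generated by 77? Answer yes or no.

169 ∈ ⟨77⟩ iff 169^28 ≡ 1 (mod 197), since |⟨77⟩| = 28.
169^28 mod 197 = 104.
Since 104 ≠ 1, 169 does not lie in the subgroup.

no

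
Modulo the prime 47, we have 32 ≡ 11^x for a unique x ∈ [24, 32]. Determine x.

26

Compute 11^24 mod 47 = 36, then multiply by 11 repeatedly:
  11^24=36  11^25=20  11^26=32
Found 32 at exponent 26.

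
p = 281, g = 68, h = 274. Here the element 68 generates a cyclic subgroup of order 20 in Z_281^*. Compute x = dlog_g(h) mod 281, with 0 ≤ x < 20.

3

Successive powers of 68 modulo 281:
  68^0=1  68^1=68  68^2=128  68^3=274
So 68^3 ≡ 274 (mod 281), giving x = 3.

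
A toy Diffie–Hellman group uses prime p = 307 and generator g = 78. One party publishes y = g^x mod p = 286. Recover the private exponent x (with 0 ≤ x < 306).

Baby-step giant-step with m = ceil(sqrt(306)) = 18.
Baby table (78^j mod 307 for j=0..17):
  0:1  1:78  2:251  3:237  4:66  5:236  6:295  7:292
  8:58  9:226  10:129  11:238  12:144  13:180  14:225  15:51
  16:294  17:214
Giant step factor: 78^(-18) ≡ 272 (mod 307).
Scan 286·272^i mod 307 for i = 0, 1, …:
  i=0: 286   i=1: 121   i=2: 63   i=3: 251
Match at i=3, j=2: x = 3·18 + 2 = 56.

56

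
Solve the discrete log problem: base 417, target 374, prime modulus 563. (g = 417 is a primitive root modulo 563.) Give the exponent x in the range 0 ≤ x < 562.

Baby-step giant-step with m = ceil(sqrt(562)) = 24.
Baby table (417^j mod 563 for j=0..23):
  0:1  1:417  2:485  3:128  4:454  5:150  6:57  7:123
  8:58  9:540  10:543  11:105  12:434  13:255  14:491  15:378
  16:549  17:355  18:529  19:460  20:400  21:152  22:328  23:530
Giant step factor: 417^(-24) ≡ 52 (mod 563).
Scan 374·52^i mod 563 for i = 0, 1, …:
  i=0: 374   i=1: 306   i=2: 148   i=3: 377
  i=4: 462   i=5: 378
Match at i=5, j=15: x = 5·24 + 15 = 135.

135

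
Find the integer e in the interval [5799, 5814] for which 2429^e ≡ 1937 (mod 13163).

Compute 2429^5799 mod 13163 = 1193, then multiply by 2429 repeatedly:
  2429^5799=1193  2429^5800=1937
Found 1937 at exponent 5800.

5800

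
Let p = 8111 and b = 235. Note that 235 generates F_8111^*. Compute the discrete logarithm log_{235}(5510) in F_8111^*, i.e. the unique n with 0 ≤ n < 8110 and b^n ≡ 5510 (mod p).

Baby-step giant-step with m = ceil(sqrt(8110)) = 91.
Baby table (235^j mod 8111 for j=0..90):
  0:1  1:235  2:6559  3:275  4:7848  5:3083  6:2626  7:674
  8:4281  9:271  10:6908  11:1180  12:1526  13:1726  14:60  15:5989
  16:4212  17:278  18:442  19:6538  20:3451  21:7996  22:5419  23:38
  24:819  25:5912  26:2339  27:6228  28:3600  29:2456  30:1279  31:458
  32:2187  33:2952  34:4285  35:1211  36:700  37:2280  38:474  39:5947
  40:2453  41:574  42:5114  43:1362  44:3741  45:3147  46:1444  47:6789
  48:5659  49:7772  50:1445  51:7024  52:4107  53:8047  54:1182  55:1996
  56:6733  57:610  58:5463  59:2267  60:5530  61:1790  62:6989  63:3993
  64:5590  65:7779  66:3090  67:4271  68:6032  69:6206  70:6541  71:4156
  72:3340  73:6244  74:7360  75:1957  76:5679  77:4361  78:2849  79:4413
  80:6958  81:4819  82:5036  83:7365  84:3132  85:6030  86:5736  87:1534
  88:3606  89:3866  90:78
Giant step factor: 235^(-91) ≡ 2451 (mod 8111).
Scan 5510·2451^i mod 8111 for i = 0, 1, …:
  i=0: 5510   i=1: 195   i=2: 7507   i=3: 3909
  i=4: 1868   i=5: 3864   i=6: 5127   i=7: 2338
  i=8: 4072   i=9: 3942     …   i=80: 5237
  i=81: 4285
Match at i=81, j=34: n = 81·91 + 34 = 7405.

7405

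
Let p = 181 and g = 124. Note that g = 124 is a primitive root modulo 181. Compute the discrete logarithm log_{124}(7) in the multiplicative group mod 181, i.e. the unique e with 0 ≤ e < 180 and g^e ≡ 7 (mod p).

75

Baby-step giant-step with m = ceil(sqrt(180)) = 14.
Baby table (124^j mod 181 for j=0..13):
  0:1  1:124  2:172  3:151  4:81  5:89  6:176  7:104
  8:45  9:150  10:138  11:98  12:25  13:23
Giant step factor: 124^(-14) ≡ 37 (mod 181).
Scan 7·37^i mod 181 for i = 0, 1, …:
  i=0: 7   i=1: 78   i=2: 171   i=3: 173
  i=4: 66   i=5: 89
Match at i=5, j=5: e = 5·14 + 5 = 75.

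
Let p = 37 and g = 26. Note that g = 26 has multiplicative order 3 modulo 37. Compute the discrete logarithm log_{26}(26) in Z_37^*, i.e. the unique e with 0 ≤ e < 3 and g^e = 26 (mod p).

Successive powers of 26 modulo 37:
  26^0=1  26^1=26
So 26^1 ≡ 26 (mod 37), giving e = 1.

1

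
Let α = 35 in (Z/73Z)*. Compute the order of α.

The order of 35 must divide p − 1 = 72 = 2^3 · 3^2.
Divisors: 1, 2, 3, 4, 6, 8, 9, 12, 18, 24, 36, 72.
Check each in increasing order: 35^1 ≡ 35;  35^2 ≡ 57;  35^3 ≡ 24;  35^4 ≡ 37;  35^6 ≡ 65;  35^8 ≡ 55;  35^9 ≡ 27;  35^12 ≡ 64;  35^18 ≡ 72;  35^24 ≡ 8;  35^36 ≡ 1.
Smallest exponent giving 1 is 36.

36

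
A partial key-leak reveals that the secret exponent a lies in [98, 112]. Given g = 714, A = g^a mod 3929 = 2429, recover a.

101

Compute 714^98 mod 3929 = 500, then multiply by 714 repeatedly:
  714^98=500  714^99=3390  714^100=196  714^101=2429
Found 2429 at exponent 101.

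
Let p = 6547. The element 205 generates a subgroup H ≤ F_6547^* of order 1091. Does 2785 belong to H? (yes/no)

no

2785 ∈ ⟨205⟩ iff 2785^1091 ≡ 1 (mod 6547), since |⟨205⟩| = 1091.
2785^1091 mod 6547 = 6546.
Since 6546 ≠ 1, 2785 does not lie in the subgroup.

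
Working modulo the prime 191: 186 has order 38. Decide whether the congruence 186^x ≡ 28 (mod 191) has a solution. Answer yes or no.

28 ∈ ⟨186⟩ iff 28^38 ≡ 1 (mod 191), since |⟨186⟩| = 38.
28^38 mod 191 = 49.
Since 49 ≠ 1, 28 does not lie in the subgroup.

no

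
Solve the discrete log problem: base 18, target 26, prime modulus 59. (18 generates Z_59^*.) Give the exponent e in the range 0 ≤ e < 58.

24

Baby-step giant-step with m = ceil(sqrt(58)) = 8.
Baby table (18^j mod 59 for j=0..7):
  0:1  1:18  2:29  3:50  4:15  5:34  6:22  7:42
Giant step factor: 18^(-8) ≡ 16 (mod 59).
Scan 26·16^i mod 59 for i = 0, 1, …:
  i=0: 26   i=1: 3   i=2: 48   i=3: 1
Match at i=3, j=0: e = 3·8 + 0 = 24.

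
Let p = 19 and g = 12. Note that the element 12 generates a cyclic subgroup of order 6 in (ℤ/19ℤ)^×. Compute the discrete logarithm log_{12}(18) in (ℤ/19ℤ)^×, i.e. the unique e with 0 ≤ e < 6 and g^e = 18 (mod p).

Successive powers of 12 modulo 19:
  12^0=1  12^1=12  12^2=11  12^3=18
So 12^3 ≡ 18 (mod 19), giving e = 3.

3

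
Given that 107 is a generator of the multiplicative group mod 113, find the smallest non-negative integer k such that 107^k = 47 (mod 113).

Baby-step giant-step with m = ceil(sqrt(112)) = 11.
Baby table (107^j mod 113 for j=0..10):
  0:1  1:107  2:36  3:10  4:53  5:21  6:100  7:78
  8:97  9:96  10:102
Giant step factor: 107^(-11) ≡ 12 (mod 113).
Scan 47·12^i mod 113 for i = 0, 1, …:
  i=0: 47   i=1: 112   i=2: 101   i=3: 82
  i=4: 80   i=5: 56   i=6: 107
Match at i=6, j=1: k = 6·11 + 1 = 67.

67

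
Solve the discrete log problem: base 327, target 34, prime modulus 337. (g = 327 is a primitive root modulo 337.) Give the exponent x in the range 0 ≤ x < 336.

Baby-step giant-step with m = ceil(sqrt(336)) = 19.
Baby table (327^j mod 337 for j=0..18):
  0:1  1:327  2:100  3:11  4:227  5:89  6:121  7:138
  8:305  9:320  10:170  11:322  12:150  13:185  14:172  15:302
  16:13  17:207  18:289
Giant step factor: 327^(-19) ≡ 33 (mod 337).
Scan 34·33^i mod 337 for i = 0, 1, …:
  i=0: 34   i=1: 111   i=2: 293   i=3: 233
  i=4: 275   i=5: 313   i=6: 219   i=7: 150
Match at i=7, j=12: x = 7·19 + 12 = 145.

145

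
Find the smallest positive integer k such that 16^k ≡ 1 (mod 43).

The order of 16 must divide p − 1 = 42 = 2 · 3 · 7.
Divisors: 1, 2, 3, 6, 7, 14, 21, 42.
Check each in increasing order: 16^1 ≡ 16;  16^2 ≡ 41;  16^3 ≡ 11;  16^6 ≡ 35;  16^7 ≡ 1.
Smallest exponent giving 1 is 7.

7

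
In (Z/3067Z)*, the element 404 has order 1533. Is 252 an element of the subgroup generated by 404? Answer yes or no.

no

252 ∈ ⟨404⟩ iff 252^1533 ≡ 1 (mod 3067), since |⟨404⟩| = 1533.
252^1533 mod 3067 = 3066.
Since 3066 ≠ 1, 252 does not lie in the subgroup.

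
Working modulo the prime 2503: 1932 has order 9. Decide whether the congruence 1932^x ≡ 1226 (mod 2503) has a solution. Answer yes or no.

yes

⟨1932⟩ has order 9; its elements mod 2503 are {1, 651, 794, 1226, 1276, 1932, 2172, 2183, 2280}.
1226 is in this set.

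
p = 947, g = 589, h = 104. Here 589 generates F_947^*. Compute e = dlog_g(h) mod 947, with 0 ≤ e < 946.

Baby-step giant-step with m = ceil(sqrt(946)) = 31.
Baby table (589^j mod 947 for j=0..30):
  0:1  1:589  2:319  3:385  4:432  5:652  6:493  7:595
  8:65  9:405  10:848  11:403  12:617  13:712  14:794  15:795
  16:437  17:756  18:194  19:626  20:331  21:824  22:472  23:537
  24:942  25:843  26:299  27:916  28:681  29:528  30:376
Giant step factor: 589^(-31) ≡ 106 (mod 947).
Scan 104·106^i mod 947 for i = 0, 1, …:
  i=0: 104   i=1: 607   i=2: 893   i=3: 905
  i=4: 283   i=5: 641   i=6: 709   i=7: 341
  i=8: 160   i=9: 861     …   i=15: 816
  i=16: 319
Match at i=16, j=2: e = 16·31 + 2 = 498.

498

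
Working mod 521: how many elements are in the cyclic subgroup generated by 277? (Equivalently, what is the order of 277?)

520

The order of 277 must divide p − 1 = 520 = 2^3 · 5 · 13.
Divisors: 1, 2, 4, 5, 8, 10, 13, 20, 26, 40, 52, 65, 104, 130, 260, 520.
Check each in increasing order: 277^1 ≡ 277;  277^2 ≡ 142;  277^4 ≡ 366;  277^5 ≡ 308;  277^8 ≡ 59;  277^10 ≡ 42;  277^13 ≡ 458;  277^20 ≡ 201;  277^26 ≡ 322;  277^40 ≡ 284;  277^52 ≡ 5;  277^65 ≡ 206;  277^104 ≡ 25;  277^130 ≡ 235;  277^260 ≡ 520;  277^520 ≡ 1.
Smallest exponent giving 1 is 520.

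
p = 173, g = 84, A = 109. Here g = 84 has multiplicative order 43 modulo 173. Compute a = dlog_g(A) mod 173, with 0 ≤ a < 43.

16

Successive powers of 84 modulo 173:
  84^0=1  84^1=84  84^2=136  84^3=6  84^4=158  84^5=124
  84^6=36  84^7=83  84^8=52  84^9=43  84^10=152  84^11=139
  84^12=85  84^13=47  84^14=142  84^15=164  84^16=109
So 84^16 ≡ 109 (mod 173), giving a = 16.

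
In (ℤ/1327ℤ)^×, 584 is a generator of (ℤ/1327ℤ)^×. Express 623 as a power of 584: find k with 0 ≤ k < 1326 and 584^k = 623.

Baby-step giant-step with m = ceil(sqrt(1326)) = 37.
Baby table (584^j mod 1327 for j=0..36):
  0:1  1:584  2:17  3:639  4:289  5:247  6:932  7:218
  8:1247  9:1052  10:1294  11:633  12:766  13:145  14:1079  15:1138
  16:1092  17:768  18:1313  19:1113  20:1089  21:343  22:1262  23:523
  24:222  25:929  26:1120  27:1196  28:462  29:427  30:1219  31:624
  32:818  33:1319  34:636  35:1191  36:196
Giant step factor: 584^(-37) ≡ 1230 (mod 1327).
Scan 623·1230^i mod 1327 for i = 0, 1, …:
  i=0: 623   i=1: 611   i=2: 448   i=3: 335
  i=4: 680   i=5: 390   i=6: 653   i=7: 355
  i=8: 67   i=9: 136     …   i=26: 1086
  i=27: 818
Match at i=27, j=32: k = 27·37 + 32 = 1031.

1031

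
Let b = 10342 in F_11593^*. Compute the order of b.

1656

The order of 10342 must divide p − 1 = 11592 = 2^3 · 3^2 · 7 · 23.
Divisors: 1, 2, 3, 4, 6, 7, 8, 9, 12, 14, 18, 21, 23, 24, 28, 36, 42, 46, 56, 63, 69, 72, 84, 92, 126, 138, 161, 168, 184, 207, 252, 276, 322, 414, 483, 504, 552, 644, 828, 966, 1288, 1449, 1656, 1932, 2898, 3864, 5796, 11592.
Check each in increasing order: 10342^1 ≡ 10342;  10342^2 ≡ 11539;  10342^3 ≡ 9589;  10342^4 ≡ 2916;  10342^6 ≡ 4838;  10342^7 ≡ 10801;  10342^8 ≡ 5387;  10342^9 ≡ 7989;  10342^12 ≡ 11570;  10342^14 ≡ 1242;  10342^18 ≡ 4656;  10342^21 ≡ 1741;  10342^23 ≡ 10323;  10342^24 ≡ 529;  10342^28 ≡ 695;  10342^36 ≡ 11019;  10342^42 ≡ 5308;  10342^46 ≡ 1473;  10342^56 ≡ 7712;  10342^63 ≡ 1607;  10342^69 ≡ 7356;  10342^72 ≡ 4872;  10342^84 ≡ 3874;  10342^92 ≡ 1838;  10342^126 ≡ 8803;  10342^138 ≡ 6205;  10342^161 ≡ 2890;  10342^168 ≡ 6534;  10342^184 ≡ 4681;  10342^207 ≡ 2339;  10342^252 ≡ 5197;  10342^276 ≡ 1672;  10342^322 ≡ 5140;  10342^414 ≡ 10618;  10342^483 ≡ 3967;  10342^504 ≡ 8712;  10342^552 ≡ 1671;  10342^644 ≡ 10746;  10342^828 ≡ 11592;  10342^966 ≡ 5388;  10342^1288 ≡ 10236;  10342^1449 ≡ 8297;  10342^1656 ≡ 1.
Smallest exponent giving 1 is 1656.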